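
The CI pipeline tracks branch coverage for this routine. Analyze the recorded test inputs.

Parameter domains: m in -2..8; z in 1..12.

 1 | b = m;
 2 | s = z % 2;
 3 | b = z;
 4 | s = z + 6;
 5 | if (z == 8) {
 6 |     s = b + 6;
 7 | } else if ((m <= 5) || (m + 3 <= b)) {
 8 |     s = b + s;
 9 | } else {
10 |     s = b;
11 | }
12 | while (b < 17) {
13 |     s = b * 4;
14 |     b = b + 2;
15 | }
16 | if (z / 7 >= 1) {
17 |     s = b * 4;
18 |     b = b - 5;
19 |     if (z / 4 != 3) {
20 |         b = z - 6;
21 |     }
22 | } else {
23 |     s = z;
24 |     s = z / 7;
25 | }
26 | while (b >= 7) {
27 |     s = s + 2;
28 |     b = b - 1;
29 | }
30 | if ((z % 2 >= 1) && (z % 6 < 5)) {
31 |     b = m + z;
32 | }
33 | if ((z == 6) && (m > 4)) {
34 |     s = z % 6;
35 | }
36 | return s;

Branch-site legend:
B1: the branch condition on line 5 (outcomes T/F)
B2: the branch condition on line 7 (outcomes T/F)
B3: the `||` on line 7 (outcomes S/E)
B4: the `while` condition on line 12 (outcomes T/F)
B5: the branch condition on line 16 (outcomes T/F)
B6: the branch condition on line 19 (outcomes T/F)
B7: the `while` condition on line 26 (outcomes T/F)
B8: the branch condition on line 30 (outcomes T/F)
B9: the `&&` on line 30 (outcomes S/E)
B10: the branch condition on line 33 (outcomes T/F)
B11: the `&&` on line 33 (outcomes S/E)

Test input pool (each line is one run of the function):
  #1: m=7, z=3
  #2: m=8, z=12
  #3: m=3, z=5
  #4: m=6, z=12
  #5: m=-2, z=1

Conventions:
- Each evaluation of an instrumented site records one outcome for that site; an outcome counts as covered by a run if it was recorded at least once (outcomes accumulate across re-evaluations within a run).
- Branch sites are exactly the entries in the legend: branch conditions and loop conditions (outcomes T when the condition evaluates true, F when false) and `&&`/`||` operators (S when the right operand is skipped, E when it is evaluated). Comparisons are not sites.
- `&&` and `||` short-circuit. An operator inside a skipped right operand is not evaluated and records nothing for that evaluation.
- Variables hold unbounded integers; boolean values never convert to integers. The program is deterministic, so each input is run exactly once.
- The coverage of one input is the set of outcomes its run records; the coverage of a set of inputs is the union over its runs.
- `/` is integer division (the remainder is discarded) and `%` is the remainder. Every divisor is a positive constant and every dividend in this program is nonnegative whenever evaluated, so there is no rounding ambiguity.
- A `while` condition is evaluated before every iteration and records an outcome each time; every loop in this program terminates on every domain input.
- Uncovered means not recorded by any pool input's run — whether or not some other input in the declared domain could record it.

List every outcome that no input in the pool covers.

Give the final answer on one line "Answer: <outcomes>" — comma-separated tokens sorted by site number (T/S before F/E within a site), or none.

test 1 (m=7, z=3) fires B1->F, B3->E, B2->F, B4->T, B4->T, B4->T, B4->T, B4->T, B4->T, B4->T, B4->F, B5->F, B7->T, B7->T, ...; hits B1=F, B2=F, B3=E, B4=T, B4=F, B5=F, B7=T, B7=F, B8=T, B9=E, B10=F, B11=S
test 2 (m=8, z=12) fires B1->F, B3->E, B2->T, B4->T, B4->T, B4->T, B4->F, B5->T, B6->F, B7->T, B7->T, B7->T, B7->T, B7->T, ...; hits B1=F, B2=T, B3=E, B4=T, B4=F, B5=T, B6=F, B7=T, B7=F, B8=F, B9=S, B10=F, B11=S
test 3 (m=3, z=5) fires B1->F, B3->S, B2->T, B4->T, B4->T, B4->T, B4->T, B4->T, B4->T, B4->F, B5->F, B7->T, B7->T, B7->T, ...; hits B1=F, B2=T, B3=S, B4=T, B4=F, B5=F, B7=T, B7=F, B8=F, B9=E, B10=F, B11=S
test 4 (m=6, z=12) fires B1->F, B3->E, B2->T, B4->T, B4->T, B4->T, B4->F, B5->T, B6->F, B7->T, B7->T, B7->T, B7->T, B7->T, ...; hits B1=F, B2=T, B3=E, B4=T, B4=F, B5=T, B6=F, B7=T, B7=F, B8=F, B9=S, B10=F, B11=S
test 5 (m=-2, z=1) fires B1->F, B3->S, B2->T, B4->T, B4->T, B4->T, B4->T, B4->T, B4->T, B4->T, B4->T, B4->F, B5->F, B7->T, ...; hits B1=F, B2=T, B3=S, B4=T, B4=F, B5=F, B7=T, B7=F, B8=T, B9=E, B10=F, B11=S
union over the pool: B1=F, B2=T, B2=F, B3=S, B3=E, B4=T, B4=F, B5=T, B5=F, B6=F, B7=T, B7=F, B8=T, B8=F, B9=S, B9=E, B10=F, B11=S
uncovered (4 of 22): B1=T, B6=T, B10=T, B11=E

Answer: B1=T, B6=T, B10=T, B11=E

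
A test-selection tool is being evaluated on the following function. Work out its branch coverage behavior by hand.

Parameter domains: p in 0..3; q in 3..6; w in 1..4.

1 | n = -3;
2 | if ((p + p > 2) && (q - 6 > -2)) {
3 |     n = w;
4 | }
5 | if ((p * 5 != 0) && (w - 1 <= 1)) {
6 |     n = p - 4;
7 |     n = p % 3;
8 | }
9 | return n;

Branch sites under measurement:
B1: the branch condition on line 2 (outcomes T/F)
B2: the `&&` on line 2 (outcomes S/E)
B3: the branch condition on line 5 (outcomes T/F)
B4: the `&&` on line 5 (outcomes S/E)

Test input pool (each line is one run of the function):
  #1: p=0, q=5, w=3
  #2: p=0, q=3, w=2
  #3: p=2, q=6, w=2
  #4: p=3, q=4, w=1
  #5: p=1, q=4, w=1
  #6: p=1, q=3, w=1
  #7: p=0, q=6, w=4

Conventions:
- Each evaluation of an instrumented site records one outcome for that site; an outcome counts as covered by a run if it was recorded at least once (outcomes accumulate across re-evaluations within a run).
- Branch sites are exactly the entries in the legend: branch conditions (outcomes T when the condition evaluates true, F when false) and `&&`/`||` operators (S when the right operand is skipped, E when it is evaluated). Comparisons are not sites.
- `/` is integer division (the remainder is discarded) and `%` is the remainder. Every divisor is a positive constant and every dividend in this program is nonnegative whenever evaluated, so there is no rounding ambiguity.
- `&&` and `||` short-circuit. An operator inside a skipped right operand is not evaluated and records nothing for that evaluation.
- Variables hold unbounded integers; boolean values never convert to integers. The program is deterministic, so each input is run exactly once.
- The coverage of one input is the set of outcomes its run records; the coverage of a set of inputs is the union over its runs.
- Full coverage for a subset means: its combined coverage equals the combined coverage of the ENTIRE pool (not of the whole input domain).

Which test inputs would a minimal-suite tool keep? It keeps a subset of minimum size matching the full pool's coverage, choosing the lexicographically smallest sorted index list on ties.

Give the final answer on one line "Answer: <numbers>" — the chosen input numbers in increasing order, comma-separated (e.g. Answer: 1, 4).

input #1, p=0, q=5, w=3: outcomes B1=F, B2=S, B3=F, B4=S
input #2, p=0, q=3, w=2: outcomes B1=F, B2=S, B3=F, B4=S
input #3, p=2, q=6, w=2: outcomes B1=T, B2=E, B3=T, B4=E
input #4, p=3, q=4, w=1: outcomes B1=F, B2=E, B3=T, B4=E
input #5, p=1, q=4, w=1: outcomes B1=F, B2=S, B3=T, B4=E
input #6, p=1, q=3, w=1: outcomes B1=F, B2=S, B3=T, B4=E
input #7, p=0, q=6, w=4: outcomes B1=F, B2=S, B3=F, B4=S
pool-wide coverage (8 outcomes): B1=T, B1=F, B2=S, B2=E, B3=T, B3=F, B4=S, B4=E
no size-1 subset reaches all 8 outcomes (best union: 4/8)
size 2: inputs {1, 3} cover all 8 outcomes, and no lexicographically smaller subset of this size does

Answer: 1, 3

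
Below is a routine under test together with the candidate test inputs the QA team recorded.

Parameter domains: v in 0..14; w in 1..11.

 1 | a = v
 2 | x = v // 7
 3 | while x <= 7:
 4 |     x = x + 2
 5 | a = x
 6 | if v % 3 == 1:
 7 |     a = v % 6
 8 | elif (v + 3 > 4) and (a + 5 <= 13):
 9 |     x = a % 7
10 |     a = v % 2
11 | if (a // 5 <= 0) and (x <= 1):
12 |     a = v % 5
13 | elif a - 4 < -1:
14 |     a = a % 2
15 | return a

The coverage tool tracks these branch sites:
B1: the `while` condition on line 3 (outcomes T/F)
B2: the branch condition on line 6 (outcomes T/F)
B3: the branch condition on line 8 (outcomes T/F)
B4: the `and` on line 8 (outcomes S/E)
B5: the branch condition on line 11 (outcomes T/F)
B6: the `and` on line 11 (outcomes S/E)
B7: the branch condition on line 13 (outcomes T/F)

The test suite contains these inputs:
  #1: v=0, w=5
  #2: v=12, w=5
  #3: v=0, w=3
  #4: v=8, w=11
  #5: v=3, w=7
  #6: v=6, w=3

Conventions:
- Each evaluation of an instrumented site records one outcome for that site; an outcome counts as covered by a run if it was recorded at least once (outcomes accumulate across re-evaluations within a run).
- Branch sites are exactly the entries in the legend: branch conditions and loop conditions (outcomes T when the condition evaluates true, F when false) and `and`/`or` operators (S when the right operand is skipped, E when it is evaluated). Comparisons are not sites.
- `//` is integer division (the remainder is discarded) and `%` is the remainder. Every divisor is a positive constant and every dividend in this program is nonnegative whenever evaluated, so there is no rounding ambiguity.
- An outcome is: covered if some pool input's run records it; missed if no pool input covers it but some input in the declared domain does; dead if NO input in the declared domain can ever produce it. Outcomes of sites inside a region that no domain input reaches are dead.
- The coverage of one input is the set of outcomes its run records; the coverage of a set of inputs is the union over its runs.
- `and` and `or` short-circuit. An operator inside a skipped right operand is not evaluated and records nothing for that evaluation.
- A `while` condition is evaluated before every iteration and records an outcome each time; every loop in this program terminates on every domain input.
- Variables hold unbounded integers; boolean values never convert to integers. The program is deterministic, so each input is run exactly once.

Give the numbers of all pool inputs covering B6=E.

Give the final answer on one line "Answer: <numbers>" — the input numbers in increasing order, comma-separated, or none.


input #1 (v=0, w=5): never hits B6=E
input #2 (v=12, w=5): never hits B6=E
input #3 (v=0, w=3): never hits B6=E
input #4 (v=8, w=11): never hits B6=E
input #5 (v=3, w=7): hits B6=E
input #6 (v=6, w=3): hits B6=E
Answer: 5, 6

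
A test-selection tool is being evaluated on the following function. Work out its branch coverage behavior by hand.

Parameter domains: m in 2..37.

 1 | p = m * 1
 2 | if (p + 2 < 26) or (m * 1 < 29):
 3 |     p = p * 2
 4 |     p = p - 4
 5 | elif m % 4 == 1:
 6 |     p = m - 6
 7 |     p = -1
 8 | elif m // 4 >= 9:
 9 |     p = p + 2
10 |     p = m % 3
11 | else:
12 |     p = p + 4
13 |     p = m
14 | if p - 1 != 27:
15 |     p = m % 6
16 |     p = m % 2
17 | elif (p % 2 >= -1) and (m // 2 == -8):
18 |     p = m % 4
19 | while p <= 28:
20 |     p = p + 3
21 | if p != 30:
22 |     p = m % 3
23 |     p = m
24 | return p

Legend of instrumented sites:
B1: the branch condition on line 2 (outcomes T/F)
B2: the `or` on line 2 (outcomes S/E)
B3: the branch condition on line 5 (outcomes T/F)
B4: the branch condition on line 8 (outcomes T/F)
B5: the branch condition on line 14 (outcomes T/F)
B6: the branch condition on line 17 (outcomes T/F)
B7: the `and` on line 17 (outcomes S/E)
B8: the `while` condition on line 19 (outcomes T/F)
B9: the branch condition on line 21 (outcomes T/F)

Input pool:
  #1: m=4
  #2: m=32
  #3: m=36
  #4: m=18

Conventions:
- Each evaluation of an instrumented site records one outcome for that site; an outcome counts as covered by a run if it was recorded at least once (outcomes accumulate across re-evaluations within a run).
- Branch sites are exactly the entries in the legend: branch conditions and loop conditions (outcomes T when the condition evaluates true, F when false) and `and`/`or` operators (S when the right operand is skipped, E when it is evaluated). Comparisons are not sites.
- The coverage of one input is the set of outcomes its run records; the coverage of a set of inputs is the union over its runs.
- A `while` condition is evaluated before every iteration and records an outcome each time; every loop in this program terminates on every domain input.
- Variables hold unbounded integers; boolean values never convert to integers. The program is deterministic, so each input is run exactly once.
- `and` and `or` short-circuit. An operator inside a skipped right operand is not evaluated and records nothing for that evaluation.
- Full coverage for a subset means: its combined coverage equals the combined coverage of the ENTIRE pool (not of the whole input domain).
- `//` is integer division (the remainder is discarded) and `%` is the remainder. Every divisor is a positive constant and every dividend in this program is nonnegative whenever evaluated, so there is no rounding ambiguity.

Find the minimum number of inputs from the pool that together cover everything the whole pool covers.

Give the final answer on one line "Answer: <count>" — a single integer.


input #1 (m=4): events B2->S, B1->T, B5->T, B8->T, B8->T, B8->T, B8->T, B8->T, B8->T, B8->T, B8->T, B8->T, B8->T, B8->F, ...; covers B1=T, B2=S, B5=T, B8=T, B8=F, B9=F
input #2 (m=32): events B2->E, B1->F, B3->F, B4->F, B5->T, B8->T, B8->T, B8->T, B8->T, B8->T, B8->T, B8->T, B8->T, B8->T, ...; covers B1=F, B2=E, B3=F, B4=F, B5=T, B8=T, B8=F, B9=F
input #3 (m=36): events B2->E, B1->F, B3->F, B4->T, B5->T, B8->T, B8->T, B8->T, B8->T, B8->T, B8->T, B8->T, B8->T, B8->T, ...; covers B1=F, B2=E, B3=F, B4=T, B5=T, B8=T, B8=F, B9=F
input #4 (m=18): events B2->S, B1->T, B5->T, B8->T, B8->T, B8->T, B8->T, B8->T, B8->T, B8->T, B8->T, B8->T, B8->T, B8->F, ...; covers B1=T, B2=S, B5=T, B8=T, B8=F, B9=F
union over all inputs: B1=T, B1=F, B2=S, B2=E, B3=F, B4=T, B4=F, B5=T, B8=T, B8=F, B9=F (11 outcomes)
size 1 is not enough: best union over all size-1 subsets is 8/11
size 2 is not enough: best union over all size-2 subsets is 10/11
at size 3, {1, 2, 3} reaches all 11 outcomes; every lexicographically earlier size-3 subset fails
Answer: 3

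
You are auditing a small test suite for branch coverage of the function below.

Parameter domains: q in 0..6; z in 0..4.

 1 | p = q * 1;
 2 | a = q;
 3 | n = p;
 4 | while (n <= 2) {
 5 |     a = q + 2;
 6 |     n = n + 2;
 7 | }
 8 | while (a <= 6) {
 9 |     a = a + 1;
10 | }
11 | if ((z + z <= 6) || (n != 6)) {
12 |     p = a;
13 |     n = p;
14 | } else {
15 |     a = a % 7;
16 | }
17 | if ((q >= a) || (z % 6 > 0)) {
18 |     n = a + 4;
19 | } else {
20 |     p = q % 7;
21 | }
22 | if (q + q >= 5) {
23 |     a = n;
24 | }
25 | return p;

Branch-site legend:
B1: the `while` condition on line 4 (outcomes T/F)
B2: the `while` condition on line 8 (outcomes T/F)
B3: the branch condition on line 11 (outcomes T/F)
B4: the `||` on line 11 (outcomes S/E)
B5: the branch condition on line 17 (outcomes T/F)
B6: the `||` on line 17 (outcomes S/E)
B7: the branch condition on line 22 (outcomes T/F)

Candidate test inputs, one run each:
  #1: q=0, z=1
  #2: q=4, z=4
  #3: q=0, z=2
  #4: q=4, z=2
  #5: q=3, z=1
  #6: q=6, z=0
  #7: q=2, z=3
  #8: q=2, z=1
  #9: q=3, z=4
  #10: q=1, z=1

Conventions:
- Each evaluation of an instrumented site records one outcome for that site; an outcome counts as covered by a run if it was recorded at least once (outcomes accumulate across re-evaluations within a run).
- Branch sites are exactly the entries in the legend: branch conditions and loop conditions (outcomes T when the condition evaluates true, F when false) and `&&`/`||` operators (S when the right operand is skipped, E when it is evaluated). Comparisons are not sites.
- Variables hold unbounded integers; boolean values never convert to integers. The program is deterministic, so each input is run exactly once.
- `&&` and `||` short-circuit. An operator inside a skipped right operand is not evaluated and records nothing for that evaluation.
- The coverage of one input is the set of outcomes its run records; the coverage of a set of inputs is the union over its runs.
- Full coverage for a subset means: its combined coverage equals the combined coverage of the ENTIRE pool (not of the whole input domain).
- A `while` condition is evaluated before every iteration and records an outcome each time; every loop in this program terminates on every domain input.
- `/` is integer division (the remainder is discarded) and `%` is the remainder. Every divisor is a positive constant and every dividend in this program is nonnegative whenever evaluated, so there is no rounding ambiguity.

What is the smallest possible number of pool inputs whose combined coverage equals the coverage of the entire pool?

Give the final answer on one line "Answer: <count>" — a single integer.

#1 (q=0, z=1) -> covered: B1=T, B1=F, B2=T, B2=F, B3=T, B4=S, B5=T, B6=E, B7=F
#2 (q=4, z=4) -> covered: B1=F, B2=T, B2=F, B3=T, B4=E, B5=T, B6=E, B7=T
#3 (q=0, z=2) -> covered: B1=T, B1=F, B2=T, B2=F, B3=T, B4=S, B5=T, B6=E, B7=F
#4 (q=4, z=2) -> covered: B1=F, B2=T, B2=F, B3=T, B4=S, B5=T, B6=E, B7=T
#5 (q=3, z=1) -> covered: B1=F, B2=T, B2=F, B3=T, B4=S, B5=T, B6=E, B7=T
#6 (q=6, z=0) -> covered: B1=F, B2=T, B2=F, B3=T, B4=S, B5=F, B6=E, B7=T
#7 (q=2, z=3) -> covered: B1=T, B1=F, B2=T, B2=F, B3=T, B4=S, B5=T, B6=E, B7=F
#8 (q=2, z=1) -> covered: B1=T, B1=F, B2=T, B2=F, B3=T, B4=S, B5=T, B6=E, B7=F
#9 (q=3, z=4) -> covered: B1=F, B2=T, B2=F, B3=T, B4=E, B5=T, B6=E, B7=T
#10 (q=1, z=1) -> covered: B1=T, B1=F, B2=T, B2=F, B3=T, B4=S, B5=T, B6=E, B7=F
union over all inputs: B1=T, B1=F, B2=T, B2=F, B3=T, B4=S, B4=E, B5=T, B5=F, B6=E, B7=T, B7=F (12 outcomes)
every size-1 subset falls short of the 12 outcomes (best: 9/12)
every size-2 subset falls short of the 12 outcomes (best: 11/12)
inputs {1, 2, 6} (size 3) cover everything; no size-3 subset with a lexicographically smaller index list covers all 12

Answer: 3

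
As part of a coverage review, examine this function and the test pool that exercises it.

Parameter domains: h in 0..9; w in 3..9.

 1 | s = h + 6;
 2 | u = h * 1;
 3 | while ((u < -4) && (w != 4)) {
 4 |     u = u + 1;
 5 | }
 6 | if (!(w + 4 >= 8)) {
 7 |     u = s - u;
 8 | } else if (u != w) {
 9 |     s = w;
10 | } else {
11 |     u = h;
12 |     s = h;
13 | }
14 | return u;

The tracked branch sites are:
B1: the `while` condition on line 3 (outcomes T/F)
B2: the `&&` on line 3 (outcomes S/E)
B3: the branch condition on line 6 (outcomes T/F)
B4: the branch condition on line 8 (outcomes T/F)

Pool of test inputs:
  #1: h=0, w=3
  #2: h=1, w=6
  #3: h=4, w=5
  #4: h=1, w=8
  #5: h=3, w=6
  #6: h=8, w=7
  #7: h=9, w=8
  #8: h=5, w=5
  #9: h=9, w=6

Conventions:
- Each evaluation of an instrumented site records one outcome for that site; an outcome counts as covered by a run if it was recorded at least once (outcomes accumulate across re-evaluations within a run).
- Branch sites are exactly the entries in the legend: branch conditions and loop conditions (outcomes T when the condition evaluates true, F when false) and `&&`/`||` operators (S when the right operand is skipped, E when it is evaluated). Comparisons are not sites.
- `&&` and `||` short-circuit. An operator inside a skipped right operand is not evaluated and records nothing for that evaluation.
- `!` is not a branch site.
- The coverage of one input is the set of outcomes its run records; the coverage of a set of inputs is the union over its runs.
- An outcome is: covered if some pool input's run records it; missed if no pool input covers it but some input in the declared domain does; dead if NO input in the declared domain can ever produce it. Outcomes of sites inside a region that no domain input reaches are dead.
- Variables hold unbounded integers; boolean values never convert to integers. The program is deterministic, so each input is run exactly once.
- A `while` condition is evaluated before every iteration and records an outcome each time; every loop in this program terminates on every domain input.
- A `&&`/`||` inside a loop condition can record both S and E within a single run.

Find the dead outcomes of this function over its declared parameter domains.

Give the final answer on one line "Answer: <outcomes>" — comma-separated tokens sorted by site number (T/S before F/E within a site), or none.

sweeping the full domain (70 inputs) for each outcome:
  B1=T: zero occurrences over every domain input -> dead
  B2=E: zero occurrences over every domain input -> dead
  reachable outcomes have witnesses, e.g. B1=F (e.g. h=0, w=3), B2=S (e.g. h=0, w=3), B3=T (e.g. h=0, w=3), B3=F (e.g. h=0, w=4)

Answer: B1=T, B2=E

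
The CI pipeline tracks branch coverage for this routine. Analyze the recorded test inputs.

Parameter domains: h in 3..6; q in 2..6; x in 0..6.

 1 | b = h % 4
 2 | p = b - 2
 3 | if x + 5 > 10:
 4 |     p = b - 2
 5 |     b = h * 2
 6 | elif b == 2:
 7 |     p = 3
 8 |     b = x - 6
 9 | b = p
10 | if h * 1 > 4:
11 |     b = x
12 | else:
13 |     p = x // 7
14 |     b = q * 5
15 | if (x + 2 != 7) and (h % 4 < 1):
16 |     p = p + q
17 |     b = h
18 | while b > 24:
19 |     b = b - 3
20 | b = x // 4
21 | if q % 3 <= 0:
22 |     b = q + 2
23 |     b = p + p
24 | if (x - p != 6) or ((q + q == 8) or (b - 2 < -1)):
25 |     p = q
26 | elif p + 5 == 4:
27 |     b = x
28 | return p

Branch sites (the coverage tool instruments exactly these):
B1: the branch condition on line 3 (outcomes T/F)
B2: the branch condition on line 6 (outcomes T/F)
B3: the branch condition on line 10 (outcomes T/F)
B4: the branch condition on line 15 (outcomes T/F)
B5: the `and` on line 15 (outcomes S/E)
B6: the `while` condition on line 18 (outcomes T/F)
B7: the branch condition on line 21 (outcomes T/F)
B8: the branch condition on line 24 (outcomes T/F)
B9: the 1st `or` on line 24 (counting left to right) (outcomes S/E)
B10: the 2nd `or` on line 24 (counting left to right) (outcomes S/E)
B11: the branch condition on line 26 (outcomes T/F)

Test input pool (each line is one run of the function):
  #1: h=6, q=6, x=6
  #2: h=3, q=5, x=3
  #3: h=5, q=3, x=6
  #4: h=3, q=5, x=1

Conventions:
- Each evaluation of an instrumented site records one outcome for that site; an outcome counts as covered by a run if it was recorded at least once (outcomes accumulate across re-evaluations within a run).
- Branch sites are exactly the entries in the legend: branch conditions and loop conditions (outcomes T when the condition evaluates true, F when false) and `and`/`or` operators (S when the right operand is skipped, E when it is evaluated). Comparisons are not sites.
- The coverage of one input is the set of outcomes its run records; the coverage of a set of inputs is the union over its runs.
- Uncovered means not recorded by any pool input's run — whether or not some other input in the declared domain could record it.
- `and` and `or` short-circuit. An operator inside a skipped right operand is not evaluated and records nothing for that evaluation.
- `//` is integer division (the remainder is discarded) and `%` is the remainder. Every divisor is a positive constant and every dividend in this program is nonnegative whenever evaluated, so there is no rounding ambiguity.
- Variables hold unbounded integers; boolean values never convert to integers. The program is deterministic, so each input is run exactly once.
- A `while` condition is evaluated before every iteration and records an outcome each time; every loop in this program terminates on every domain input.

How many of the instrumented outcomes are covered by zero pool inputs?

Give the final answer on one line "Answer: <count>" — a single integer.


run #1 (h=6, q=6, x=6) runs B1->T, B3->T, B5->E, B4->F, B6->F, B7->T, B9->E, B10->E, B8->T; records B1=T, B3=T, B4=F, B5=E, B6=F, B7=T, B8=T, B9=E, B10=E
run #2 (h=3, q=5, x=3) runs B1->F, B2->F, B3->F, B5->E, B4->F, B6->T, B6->F, B7->F, B9->S, B8->T; records B1=F, B2=F, B3=F, B4=F, B5=E, B6=T, B6=F, B7=F, B8=T, B9=S
run #3 (h=5, q=3, x=6) runs B1->T, B3->T, B5->E, B4->F, B6->F, B7->T, B9->S, B8->T; records B1=T, B3=T, B4=F, B5=E, B6=F, B7=T, B8=T, B9=S
run #4 (h=3, q=5, x=1) runs B1->F, B2->F, B3->F, B5->E, B4->F, B6->T, B6->F, B7->F, B9->S, B8->T; records B1=F, B2=F, B3=F, B4=F, B5=E, B6=T, B6=F, B7=F, B8=T, B9=S
union over the pool: B1=T, B1=F, B2=F, B3=T, B3=F, B4=F, B5=E, B6=T, B6=F, B7=T, B7=F, B8=T, B9=S, B9=E, B10=E
uncovered (7 of 22): B2=T, B4=T, B5=S, B8=F, B10=S, B11=T, B11=F
Answer: 7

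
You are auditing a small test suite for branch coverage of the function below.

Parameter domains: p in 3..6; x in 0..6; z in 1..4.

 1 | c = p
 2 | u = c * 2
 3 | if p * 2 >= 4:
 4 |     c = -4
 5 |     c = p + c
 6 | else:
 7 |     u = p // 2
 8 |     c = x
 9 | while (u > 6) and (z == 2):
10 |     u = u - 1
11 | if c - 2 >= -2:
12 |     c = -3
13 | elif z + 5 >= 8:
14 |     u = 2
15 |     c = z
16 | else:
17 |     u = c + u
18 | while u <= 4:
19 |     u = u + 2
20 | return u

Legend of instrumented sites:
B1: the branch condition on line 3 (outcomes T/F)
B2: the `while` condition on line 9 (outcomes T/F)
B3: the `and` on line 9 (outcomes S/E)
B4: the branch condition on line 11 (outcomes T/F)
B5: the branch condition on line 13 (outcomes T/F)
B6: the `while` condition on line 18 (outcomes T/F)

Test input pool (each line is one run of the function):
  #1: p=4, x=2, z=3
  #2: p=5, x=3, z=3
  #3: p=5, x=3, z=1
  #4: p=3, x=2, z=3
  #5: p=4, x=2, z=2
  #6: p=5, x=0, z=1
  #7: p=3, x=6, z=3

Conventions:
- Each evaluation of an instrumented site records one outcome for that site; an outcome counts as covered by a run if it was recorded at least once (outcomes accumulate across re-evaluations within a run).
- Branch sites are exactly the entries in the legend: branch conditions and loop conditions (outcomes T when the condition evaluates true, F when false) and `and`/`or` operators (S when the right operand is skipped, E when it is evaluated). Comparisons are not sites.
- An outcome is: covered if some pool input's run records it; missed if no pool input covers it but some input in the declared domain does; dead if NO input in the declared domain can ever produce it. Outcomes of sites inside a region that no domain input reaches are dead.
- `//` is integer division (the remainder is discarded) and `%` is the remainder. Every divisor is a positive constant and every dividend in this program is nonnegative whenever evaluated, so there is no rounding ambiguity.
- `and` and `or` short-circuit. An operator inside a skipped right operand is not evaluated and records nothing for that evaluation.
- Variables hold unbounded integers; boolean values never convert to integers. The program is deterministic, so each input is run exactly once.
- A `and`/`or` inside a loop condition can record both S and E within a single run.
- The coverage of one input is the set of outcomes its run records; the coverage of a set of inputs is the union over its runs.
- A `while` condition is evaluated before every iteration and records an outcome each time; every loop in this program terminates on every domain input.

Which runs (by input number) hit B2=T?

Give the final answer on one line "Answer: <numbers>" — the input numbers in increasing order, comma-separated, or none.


input #1 (p=4, x=2, z=3): misses B2=T
input #2 (p=5, x=3, z=3): misses B2=T
input #3 (p=5, x=3, z=1): misses B2=T
input #4 (p=3, x=2, z=3): misses B2=T
input #5 (p=4, x=2, z=2): covers B2=T
input #6 (p=5, x=0, z=1): misses B2=T
input #7 (p=3, x=6, z=3): misses B2=T
Answer: 5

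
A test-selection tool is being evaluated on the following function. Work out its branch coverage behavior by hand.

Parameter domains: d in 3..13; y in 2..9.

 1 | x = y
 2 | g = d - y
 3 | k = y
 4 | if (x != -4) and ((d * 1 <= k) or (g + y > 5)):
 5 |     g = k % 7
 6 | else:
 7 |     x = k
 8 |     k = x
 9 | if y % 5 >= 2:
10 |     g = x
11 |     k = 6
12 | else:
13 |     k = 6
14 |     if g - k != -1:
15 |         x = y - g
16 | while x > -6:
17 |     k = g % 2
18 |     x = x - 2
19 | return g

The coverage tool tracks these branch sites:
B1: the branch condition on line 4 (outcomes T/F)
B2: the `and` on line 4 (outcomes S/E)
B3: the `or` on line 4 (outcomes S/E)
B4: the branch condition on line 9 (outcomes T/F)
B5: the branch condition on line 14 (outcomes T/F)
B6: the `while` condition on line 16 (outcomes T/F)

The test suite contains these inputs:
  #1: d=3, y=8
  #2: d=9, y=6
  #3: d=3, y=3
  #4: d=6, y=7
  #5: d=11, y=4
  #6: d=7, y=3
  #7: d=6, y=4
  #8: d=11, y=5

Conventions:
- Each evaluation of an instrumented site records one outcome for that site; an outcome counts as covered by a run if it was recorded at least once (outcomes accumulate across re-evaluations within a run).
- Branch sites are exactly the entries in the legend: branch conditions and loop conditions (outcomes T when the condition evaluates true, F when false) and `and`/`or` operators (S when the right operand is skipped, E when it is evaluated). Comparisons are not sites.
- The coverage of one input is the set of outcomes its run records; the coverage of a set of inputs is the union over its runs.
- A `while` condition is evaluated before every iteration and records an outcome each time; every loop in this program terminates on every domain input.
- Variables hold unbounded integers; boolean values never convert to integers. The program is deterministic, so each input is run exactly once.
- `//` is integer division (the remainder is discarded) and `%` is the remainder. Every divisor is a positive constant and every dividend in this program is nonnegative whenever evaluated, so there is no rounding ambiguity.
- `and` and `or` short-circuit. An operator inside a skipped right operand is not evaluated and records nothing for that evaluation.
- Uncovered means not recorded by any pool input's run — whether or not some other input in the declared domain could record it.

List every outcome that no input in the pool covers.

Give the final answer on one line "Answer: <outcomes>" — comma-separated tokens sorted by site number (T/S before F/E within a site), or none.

#1 (d=3, y=8) -> covered: B1=T, B2=E, B3=S, B4=T, B6=T, B6=F
#2 (d=9, y=6) -> covered: B1=T, B2=E, B3=E, B4=F, B5=T, B6=T, B6=F
#3 (d=3, y=3) -> covered: B1=T, B2=E, B3=S, B4=T, B6=T, B6=F
#4 (d=6, y=7) -> covered: B1=T, B2=E, B3=S, B4=T, B6=T, B6=F
#5 (d=11, y=4) -> covered: B1=T, B2=E, B3=E, B4=T, B6=T, B6=F
#6 (d=7, y=3) -> covered: B1=T, B2=E, B3=E, B4=T, B6=T, B6=F
#7 (d=6, y=4) -> covered: B1=T, B2=E, B3=E, B4=T, B6=T, B6=F
#8 (d=11, y=5) -> covered: B1=T, B2=E, B3=E, B4=F, B5=F, B6=T, B6=F
union over the pool: B1=T, B2=E, B3=S, B3=E, B4=T, B4=F, B5=T, B5=F, B6=T, B6=F
uncovered (2 of 12): B1=F, B2=S

Answer: B1=F, B2=S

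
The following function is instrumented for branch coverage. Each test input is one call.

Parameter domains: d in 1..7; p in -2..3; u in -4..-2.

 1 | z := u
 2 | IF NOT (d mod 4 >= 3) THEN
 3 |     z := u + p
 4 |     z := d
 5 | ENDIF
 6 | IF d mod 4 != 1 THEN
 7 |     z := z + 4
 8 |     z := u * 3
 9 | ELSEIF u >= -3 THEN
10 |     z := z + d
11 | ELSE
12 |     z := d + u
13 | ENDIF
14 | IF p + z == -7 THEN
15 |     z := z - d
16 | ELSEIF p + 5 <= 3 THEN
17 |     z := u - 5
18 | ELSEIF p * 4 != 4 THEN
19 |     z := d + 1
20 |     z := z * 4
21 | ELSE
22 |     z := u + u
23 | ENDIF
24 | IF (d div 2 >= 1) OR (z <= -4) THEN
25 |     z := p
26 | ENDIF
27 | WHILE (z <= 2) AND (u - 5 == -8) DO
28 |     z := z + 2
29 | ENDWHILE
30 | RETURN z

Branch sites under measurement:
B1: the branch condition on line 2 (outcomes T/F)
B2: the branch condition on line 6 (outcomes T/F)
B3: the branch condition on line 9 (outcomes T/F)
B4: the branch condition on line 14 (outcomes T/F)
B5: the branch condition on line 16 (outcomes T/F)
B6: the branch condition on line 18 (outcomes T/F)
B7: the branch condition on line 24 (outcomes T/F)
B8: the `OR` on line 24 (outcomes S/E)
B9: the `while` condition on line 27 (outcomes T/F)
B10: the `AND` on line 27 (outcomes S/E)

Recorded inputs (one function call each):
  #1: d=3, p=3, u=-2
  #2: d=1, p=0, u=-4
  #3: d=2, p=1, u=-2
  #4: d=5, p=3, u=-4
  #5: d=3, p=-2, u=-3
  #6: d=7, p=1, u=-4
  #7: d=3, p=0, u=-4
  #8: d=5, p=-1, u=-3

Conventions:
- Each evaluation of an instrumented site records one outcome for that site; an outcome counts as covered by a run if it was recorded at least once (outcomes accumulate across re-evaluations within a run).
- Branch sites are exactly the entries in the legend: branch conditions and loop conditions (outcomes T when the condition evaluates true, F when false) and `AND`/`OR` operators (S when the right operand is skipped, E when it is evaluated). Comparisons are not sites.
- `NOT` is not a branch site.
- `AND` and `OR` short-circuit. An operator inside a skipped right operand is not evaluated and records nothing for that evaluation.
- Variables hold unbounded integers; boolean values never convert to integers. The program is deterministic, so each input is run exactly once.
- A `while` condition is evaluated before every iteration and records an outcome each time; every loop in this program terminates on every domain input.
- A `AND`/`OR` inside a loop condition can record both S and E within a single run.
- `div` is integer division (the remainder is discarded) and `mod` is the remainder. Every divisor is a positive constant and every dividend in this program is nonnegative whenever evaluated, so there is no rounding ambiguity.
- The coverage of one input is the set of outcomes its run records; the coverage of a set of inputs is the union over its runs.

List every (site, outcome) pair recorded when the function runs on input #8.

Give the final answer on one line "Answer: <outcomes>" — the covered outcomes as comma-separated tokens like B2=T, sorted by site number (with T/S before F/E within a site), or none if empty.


Simulating input #8 (d=5, p=-1, u=-3) step by step:
  B1->T, B2->F, B3->T, B4->F, B5->F, B6->T, B8->S, B7->T, B10->E, B9->T
  B10->E, B9->T, B10->S, B9->F
collecting distinct outcomes: B1=T, B2=F, B3=T, B4=F, B5=F, B6=T, B7=T, B8=S, B9=T, B9=F, B10=S, B10=E
Answer: B1=T, B2=F, B3=T, B4=F, B5=F, B6=T, B7=T, B8=S, B9=T, B9=F, B10=S, B10=E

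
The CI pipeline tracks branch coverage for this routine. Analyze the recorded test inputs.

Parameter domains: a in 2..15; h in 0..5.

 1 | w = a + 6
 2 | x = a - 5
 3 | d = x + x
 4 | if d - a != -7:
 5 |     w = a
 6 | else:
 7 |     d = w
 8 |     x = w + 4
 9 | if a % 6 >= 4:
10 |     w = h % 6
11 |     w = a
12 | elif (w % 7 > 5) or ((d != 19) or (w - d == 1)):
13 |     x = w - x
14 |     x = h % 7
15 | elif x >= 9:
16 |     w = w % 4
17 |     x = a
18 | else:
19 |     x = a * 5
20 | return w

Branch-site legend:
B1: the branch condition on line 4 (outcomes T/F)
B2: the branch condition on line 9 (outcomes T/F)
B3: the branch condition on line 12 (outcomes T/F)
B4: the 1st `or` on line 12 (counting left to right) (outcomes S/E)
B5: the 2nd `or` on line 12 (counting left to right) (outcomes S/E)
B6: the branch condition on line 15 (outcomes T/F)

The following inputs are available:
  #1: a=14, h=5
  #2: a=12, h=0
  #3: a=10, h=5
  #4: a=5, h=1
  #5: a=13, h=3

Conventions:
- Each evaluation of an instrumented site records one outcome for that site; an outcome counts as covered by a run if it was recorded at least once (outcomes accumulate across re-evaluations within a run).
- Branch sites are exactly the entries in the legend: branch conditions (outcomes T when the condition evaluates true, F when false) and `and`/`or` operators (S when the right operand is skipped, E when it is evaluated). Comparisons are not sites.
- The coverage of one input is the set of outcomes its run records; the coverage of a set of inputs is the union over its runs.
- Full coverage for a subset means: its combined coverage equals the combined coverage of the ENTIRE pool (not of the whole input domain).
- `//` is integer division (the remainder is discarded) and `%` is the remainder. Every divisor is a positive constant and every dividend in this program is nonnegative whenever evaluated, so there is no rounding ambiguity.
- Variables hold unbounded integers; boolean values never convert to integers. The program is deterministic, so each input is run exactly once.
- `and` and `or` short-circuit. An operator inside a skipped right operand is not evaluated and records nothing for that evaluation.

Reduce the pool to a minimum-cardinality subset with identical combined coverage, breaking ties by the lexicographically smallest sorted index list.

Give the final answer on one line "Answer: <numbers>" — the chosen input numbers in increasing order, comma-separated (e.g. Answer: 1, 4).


input #1 (a=14, h=5): covers B1=T, B2=F, B3=T, B4=E, B5=S
input #2 (a=12, h=0): covers B1=T, B2=F, B3=T, B4=E, B5=S
input #3 (a=10, h=5): covers B1=T, B2=T
input #4 (a=5, h=1): covers B1=T, B2=T
input #5 (a=13, h=3): covers B1=T, B2=F, B3=T, B4=S
the full pool covers 7 outcomes: B1=T, B2=T, B2=F, B3=T, B4=S, B4=E, B5=S
every size-1 subset falls short of the 7 outcomes (best: 5/7)
every size-2 subset falls short of the 7 outcomes (best: 6/7)
inputs {1, 3, 5} (size 3) cover everything; no size-3 subset with a lexicographically smaller index list covers all 7
Answer: 1, 3, 5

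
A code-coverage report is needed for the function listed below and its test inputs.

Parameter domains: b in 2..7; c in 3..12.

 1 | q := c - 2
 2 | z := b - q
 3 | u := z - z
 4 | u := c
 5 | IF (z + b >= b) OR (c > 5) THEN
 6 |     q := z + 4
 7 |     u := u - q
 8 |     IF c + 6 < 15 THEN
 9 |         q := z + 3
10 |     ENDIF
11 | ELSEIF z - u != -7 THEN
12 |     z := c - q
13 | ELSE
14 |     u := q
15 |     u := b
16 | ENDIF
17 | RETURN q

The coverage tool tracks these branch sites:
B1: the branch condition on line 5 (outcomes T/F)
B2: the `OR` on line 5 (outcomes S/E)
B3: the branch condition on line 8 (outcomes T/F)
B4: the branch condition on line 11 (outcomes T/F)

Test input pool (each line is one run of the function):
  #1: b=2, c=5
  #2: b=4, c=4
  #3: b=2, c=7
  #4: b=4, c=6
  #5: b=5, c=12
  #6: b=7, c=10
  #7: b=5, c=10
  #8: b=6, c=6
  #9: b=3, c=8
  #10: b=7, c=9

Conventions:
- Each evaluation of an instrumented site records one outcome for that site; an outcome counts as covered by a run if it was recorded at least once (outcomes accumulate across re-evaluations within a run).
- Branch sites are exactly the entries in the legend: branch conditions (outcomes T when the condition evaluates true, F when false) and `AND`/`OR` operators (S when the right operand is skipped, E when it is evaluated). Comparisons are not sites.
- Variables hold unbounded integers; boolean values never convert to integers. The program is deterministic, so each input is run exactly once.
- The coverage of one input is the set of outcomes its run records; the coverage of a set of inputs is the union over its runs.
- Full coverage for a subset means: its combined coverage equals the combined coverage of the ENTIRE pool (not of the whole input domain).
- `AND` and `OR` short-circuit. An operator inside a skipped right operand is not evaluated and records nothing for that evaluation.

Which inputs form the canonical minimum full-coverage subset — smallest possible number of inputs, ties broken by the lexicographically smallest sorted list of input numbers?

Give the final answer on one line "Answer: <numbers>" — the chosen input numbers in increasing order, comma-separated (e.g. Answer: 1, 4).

input #1 (b=2, c=5): events B2->E, B1->F, B4->T; covers B1=F, B2=E, B4=T
input #2 (b=4, c=4): events B2->S, B1->T, B3->T; covers B1=T, B2=S, B3=T
input #3 (b=2, c=7): events B2->E, B1->T, B3->T; covers B1=T, B2=E, B3=T
input #4 (b=4, c=6): events B2->S, B1->T, B3->T; covers B1=T, B2=S, B3=T
input #5 (b=5, c=12): events B2->E, B1->T, B3->F; covers B1=T, B2=E, B3=F
input #6 (b=7, c=10): events B2->E, B1->T, B3->F; covers B1=T, B2=E, B3=F
input #7 (b=5, c=10): events B2->E, B1->T, B3->F; covers B1=T, B2=E, B3=F
input #8 (b=6, c=6): events B2->S, B1->T, B3->T; covers B1=T, B2=S, B3=T
input #9 (b=3, c=8): events B2->E, B1->T, B3->T; covers B1=T, B2=E, B3=T
input #10 (b=7, c=9): events B2->S, B1->T, B3->F; covers B1=T, B2=S, B3=F
pool-wide coverage (7 outcomes): B1=T, B1=F, B2=S, B2=E, B3=T, B3=F, B4=T
size 1 is not enough: best union over all size-1 subsets is 3/7
size 2 is not enough: best union over all size-2 subsets is 6/7
the canonical winner is {1, 2, 5}: size 3, full 7-outcome coverage, earliest index list among size-3 covers

Answer: 1, 2, 5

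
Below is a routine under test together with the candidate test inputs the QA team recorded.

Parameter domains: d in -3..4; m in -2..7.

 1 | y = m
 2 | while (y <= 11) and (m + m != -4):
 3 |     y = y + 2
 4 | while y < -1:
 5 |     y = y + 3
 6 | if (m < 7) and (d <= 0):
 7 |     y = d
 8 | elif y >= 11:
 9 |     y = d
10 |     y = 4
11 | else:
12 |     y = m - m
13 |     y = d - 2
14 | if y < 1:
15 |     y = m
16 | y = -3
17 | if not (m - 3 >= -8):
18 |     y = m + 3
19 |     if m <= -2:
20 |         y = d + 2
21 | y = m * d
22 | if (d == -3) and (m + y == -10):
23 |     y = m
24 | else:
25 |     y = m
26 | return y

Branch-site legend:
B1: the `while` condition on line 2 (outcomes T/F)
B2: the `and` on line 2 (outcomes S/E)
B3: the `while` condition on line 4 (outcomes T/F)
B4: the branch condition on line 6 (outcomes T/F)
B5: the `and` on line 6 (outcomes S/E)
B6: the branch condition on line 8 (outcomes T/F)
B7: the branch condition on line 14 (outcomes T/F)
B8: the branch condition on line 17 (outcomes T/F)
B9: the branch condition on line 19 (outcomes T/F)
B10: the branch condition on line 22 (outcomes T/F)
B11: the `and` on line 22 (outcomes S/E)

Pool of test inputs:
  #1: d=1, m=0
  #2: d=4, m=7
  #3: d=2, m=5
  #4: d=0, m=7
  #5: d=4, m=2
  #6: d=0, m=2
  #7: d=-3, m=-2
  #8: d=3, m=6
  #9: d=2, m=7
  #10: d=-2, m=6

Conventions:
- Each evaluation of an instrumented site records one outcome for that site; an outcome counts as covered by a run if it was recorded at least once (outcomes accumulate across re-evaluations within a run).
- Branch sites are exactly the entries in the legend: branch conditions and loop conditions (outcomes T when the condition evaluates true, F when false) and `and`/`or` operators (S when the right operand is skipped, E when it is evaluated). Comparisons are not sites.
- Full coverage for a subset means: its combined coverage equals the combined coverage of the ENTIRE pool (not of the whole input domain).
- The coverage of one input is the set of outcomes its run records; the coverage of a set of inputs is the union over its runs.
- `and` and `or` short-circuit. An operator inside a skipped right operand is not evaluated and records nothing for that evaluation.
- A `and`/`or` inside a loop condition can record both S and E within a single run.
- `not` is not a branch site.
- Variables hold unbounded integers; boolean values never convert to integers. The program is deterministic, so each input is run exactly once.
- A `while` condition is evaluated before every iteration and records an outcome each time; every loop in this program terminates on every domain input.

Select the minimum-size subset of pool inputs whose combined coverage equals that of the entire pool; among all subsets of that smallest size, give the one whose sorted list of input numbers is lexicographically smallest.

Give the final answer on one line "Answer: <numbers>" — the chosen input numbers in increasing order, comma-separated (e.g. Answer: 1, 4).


input #1 (d=1, m=0): events B2->E, B1->T, B2->E, B1->T, B2->E, B1->T, B2->E, B1->T, B2->E, B1->T, B2->E, B1->T, B2->S, B1->F, ...; covers B1=T, B1=F, B2=S, B2=E, B3=F, B4=F, B5=E, B6=T, B7=F, B8=F, B10=F, B11=S
input #2 (d=4, m=7): events B2->E, B1->T, B2->E, B1->T, B2->E, B1->T, B2->S, B1->F, B3->F, B5->S, B4->F, B6->T, B7->F, B8->F, ...; covers B1=T, B1=F, B2=S, B2=E, B3=F, B4=F, B5=S, B6=T, B7=F, B8=F, B10=F, B11=S
input #3 (d=2, m=5): events B2->E, B1->T, B2->E, B1->T, B2->E, B1->T, B2->E, B1->T, B2->S, B1->F, B3->F, B5->E, B4->F, B6->T, ...; covers B1=T, B1=F, B2=S, B2=E, B3=F, B4=F, B5=E, B6=T, B7=F, B8=F, B10=F, B11=S
input #4 (d=0, m=7): events B2->E, B1->T, B2->E, B1->T, B2->E, B1->T, B2->S, B1->F, B3->F, B5->S, B4->F, B6->T, B7->F, B8->F, ...; covers B1=T, B1=F, B2=S, B2=E, B3=F, B4=F, B5=S, B6=T, B7=F, B8=F, B10=F, B11=S
input #5 (d=4, m=2): events B2->E, B1->T, B2->E, B1->T, B2->E, B1->T, B2->E, B1->T, B2->E, B1->T, B2->S, B1->F, B3->F, B5->E, ...; covers B1=T, B1=F, B2=S, B2=E, B3=F, B4=F, B5=E, B6=T, B7=F, B8=F, B10=F, B11=S
input #6 (d=0, m=2): events B2->E, B1->T, B2->E, B1->T, B2->E, B1->T, B2->E, B1->T, B2->E, B1->T, B2->S, B1->F, B3->F, B5->E, ...; covers B1=T, B1=F, B2=S, B2=E, B3=F, B4=T, B5=E, B7=T, B8=F, B10=F, B11=S
input #7 (d=-3, m=-2): events B2->E, B1->F, B3->T, B3->F, B5->E, B4->T, B7->T, B8->F, B11->E, B10->F; covers B1=F, B2=E, B3=T, B3=F, B4=T, B5=E, B7=T, B8=F, B10=F, B11=E
input #8 (d=3, m=6): events B2->E, B1->T, B2->E, B1->T, B2->E, B1->T, B2->S, B1->F, B3->F, B5->E, B4->F, B6->T, B7->F, B8->F, ...; covers B1=T, B1=F, B2=S, B2=E, B3=F, B4=F, B5=E, B6=T, B7=F, B8=F, B10=F, B11=S
input #9 (d=2, m=7): events B2->E, B1->T, B2->E, B1->T, B2->E, B1->T, B2->S, B1->F, B3->F, B5->S, B4->F, B6->T, B7->F, B8->F, ...; covers B1=T, B1=F, B2=S, B2=E, B3=F, B4=F, B5=S, B6=T, B7=F, B8=F, B10=F, B11=S
input #10 (d=-2, m=6): events B2->E, B1->T, B2->E, B1->T, B2->E, B1->T, B2->S, B1->F, B3->F, B5->E, B4->T, B7->T, B8->F, B11->S, ...; covers B1=T, B1=F, B2=S, B2=E, B3=F, B4=T, B5=E, B7=T, B8=F, B10=F, B11=S
together the pool reaches 17 outcomes: B1=T, B1=F, B2=S, B2=E, B3=T, B3=F, B4=T, B4=F, B5=S, B5=E, B6=T, B7=T, B7=F, B8=F, B10=F, B11=S, B11=E
no size-1 subset reaches all 17 outcomes (best union: 12/17)
the canonical winner is {2, 7}: size 2, full 17-outcome coverage, earliest index list among size-2 covers
Answer: 2, 7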